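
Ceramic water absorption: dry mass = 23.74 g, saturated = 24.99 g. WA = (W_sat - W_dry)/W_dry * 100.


WA = (24.99 - 23.74) / 23.74 * 100 = 5.27%

5.27


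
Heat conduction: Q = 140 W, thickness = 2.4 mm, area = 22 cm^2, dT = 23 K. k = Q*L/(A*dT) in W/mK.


k = 140*2.4/1000/(22/10000*23) = 6.64 W/mK

6.64


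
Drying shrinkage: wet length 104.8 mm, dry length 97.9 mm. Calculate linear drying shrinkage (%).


DS = (104.8 - 97.9) / 104.8 * 100 = 6.58%

6.58


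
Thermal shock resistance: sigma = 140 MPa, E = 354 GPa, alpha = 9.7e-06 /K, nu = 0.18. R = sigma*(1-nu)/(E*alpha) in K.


R = 140*(1-0.18)/(354*1000*9.7e-06) = 33 K

33


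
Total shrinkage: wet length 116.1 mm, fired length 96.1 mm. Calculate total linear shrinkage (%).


TS = (116.1 - 96.1) / 116.1 * 100 = 17.23%

17.23


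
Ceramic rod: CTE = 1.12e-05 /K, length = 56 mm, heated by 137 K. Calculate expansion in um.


dL = 1.12e-05 * 56 * 137 * 1000 = 85.926 um

85.926


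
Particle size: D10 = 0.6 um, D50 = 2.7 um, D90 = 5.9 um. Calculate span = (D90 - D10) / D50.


Span = (5.9 - 0.6) / 2.7 = 5.3 / 2.7 = 1.963

1.963


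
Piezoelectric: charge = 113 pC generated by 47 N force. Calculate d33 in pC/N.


d33 = 113 / 47 = 2.4 pC/N

2.4


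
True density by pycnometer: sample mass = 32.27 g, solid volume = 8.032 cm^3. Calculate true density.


TD = 32.27 / 8.032 = 4.018 g/cm^3

4.018


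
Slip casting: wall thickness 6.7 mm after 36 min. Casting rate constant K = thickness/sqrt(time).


K = 6.7 / sqrt(36) = 6.7 / 6.0 = 1.117 mm/min^0.5

1.117


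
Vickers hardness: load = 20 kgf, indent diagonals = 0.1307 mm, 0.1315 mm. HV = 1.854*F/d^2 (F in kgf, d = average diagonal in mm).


d_avg = (0.1307+0.1315)/2 = 0.1311 mm
HV = 1.854*20/0.1311^2 = 2157

2157


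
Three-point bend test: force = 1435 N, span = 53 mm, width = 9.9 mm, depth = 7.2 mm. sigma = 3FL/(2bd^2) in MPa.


sigma = 3*1435*53/(2*9.9*7.2^2) = 222.3 MPa

222.3


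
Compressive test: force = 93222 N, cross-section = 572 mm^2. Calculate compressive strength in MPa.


CS = 93222 / 572 = 163.0 MPa

163.0


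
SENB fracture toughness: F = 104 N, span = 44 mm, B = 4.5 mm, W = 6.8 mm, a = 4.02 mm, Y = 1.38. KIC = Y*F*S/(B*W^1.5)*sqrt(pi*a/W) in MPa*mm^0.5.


KIC = 1.38*104*44/(4.5*6.8^1.5)*sqrt(pi*4.02/6.8) = 107.85

107.85


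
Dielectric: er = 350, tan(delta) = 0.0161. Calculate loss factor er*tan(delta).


Loss = 350 * 0.0161 = 5.635

5.635


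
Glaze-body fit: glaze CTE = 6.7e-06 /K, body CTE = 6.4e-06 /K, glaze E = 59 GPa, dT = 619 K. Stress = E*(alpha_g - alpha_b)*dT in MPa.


Stress = 59*1000*(6.7e-06 - 6.4e-06)*619 = 11.0 MPa

11.0


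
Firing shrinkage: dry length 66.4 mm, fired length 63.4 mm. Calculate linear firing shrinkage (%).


FS = (66.4 - 63.4) / 66.4 * 100 = 4.52%

4.52


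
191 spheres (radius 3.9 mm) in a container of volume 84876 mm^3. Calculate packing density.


V_sphere = 4/3*pi*3.9^3 = 248.4748 mm^3
Total V = 191*248.4748 = 47458.6868 mm^3
PD = 47458.6868 / 84876 = 0.559

0.559


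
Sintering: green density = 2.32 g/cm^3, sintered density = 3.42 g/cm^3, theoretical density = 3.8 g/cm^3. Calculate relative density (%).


Relative = 3.42 / 3.8 * 100 = 90.0%

90.0


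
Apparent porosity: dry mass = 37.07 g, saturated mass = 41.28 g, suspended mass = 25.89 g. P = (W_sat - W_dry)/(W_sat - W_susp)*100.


P = (41.28 - 37.07) / (41.28 - 25.89) * 100 = 4.21 / 15.39 * 100 = 27.4%

27.4


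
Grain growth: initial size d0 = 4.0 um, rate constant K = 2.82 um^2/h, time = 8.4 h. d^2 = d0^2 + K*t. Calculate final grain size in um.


d^2 = 4.0^2 + 2.82*8.4 = 39.688
d = sqrt(39.688) = 6.3 um

6.3


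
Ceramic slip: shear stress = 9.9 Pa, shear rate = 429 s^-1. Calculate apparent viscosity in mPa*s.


eta = tau/gamma * 1000 = 9.9/429 * 1000 = 23.1 mPa*s

23.1


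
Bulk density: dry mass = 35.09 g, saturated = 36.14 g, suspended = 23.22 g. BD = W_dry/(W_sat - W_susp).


BD = 35.09 / (36.14 - 23.22) = 35.09 / 12.92 = 2.716 g/cm^3

2.716


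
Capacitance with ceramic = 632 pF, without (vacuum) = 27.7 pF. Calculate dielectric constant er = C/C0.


er = 632 / 27.7 = 22.82

22.82


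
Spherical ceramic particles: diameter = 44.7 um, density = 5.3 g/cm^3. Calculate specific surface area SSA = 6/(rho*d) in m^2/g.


SSA = 6 / (5.3 * 44.7) = 0.025 m^2/g

0.025


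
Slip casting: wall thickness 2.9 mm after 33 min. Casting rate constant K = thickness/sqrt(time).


K = 2.9 / sqrt(33) = 2.9 / 5.7446 = 0.505 mm/min^0.5

0.505


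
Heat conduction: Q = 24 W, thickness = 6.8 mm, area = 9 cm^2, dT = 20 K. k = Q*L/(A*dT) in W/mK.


k = 24*6.8/1000/(9/10000*20) = 9.07 W/mK

9.07


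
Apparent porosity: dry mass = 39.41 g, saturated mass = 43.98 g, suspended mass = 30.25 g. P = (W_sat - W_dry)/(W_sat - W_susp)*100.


P = (43.98 - 39.41) / (43.98 - 30.25) * 100 = 4.57 / 13.73 * 100 = 33.3%

33.3


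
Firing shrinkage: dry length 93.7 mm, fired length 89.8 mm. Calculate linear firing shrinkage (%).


FS = (93.7 - 89.8) / 93.7 * 100 = 4.16%

4.16


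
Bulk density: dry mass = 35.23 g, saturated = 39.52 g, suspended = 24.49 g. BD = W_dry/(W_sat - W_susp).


BD = 35.23 / (39.52 - 24.49) = 35.23 / 15.03 = 2.344 g/cm^3

2.344


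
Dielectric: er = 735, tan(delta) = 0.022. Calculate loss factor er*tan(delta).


Loss = 735 * 0.022 = 16.17

16.17


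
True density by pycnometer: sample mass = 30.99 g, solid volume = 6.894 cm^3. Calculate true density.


TD = 30.99 / 6.894 = 4.495 g/cm^3

4.495


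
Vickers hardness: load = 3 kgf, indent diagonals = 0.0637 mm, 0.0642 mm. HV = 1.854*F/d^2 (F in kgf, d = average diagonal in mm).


d_avg = (0.0637+0.0642)/2 = 0.06395 mm
HV = 1.854*3/0.06395^2 = 1360

1360


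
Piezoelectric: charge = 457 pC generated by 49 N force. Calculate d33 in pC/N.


d33 = 457 / 49 = 9.3 pC/N

9.3


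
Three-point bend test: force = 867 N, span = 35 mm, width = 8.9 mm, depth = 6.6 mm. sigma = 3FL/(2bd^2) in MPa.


sigma = 3*867*35/(2*8.9*6.6^2) = 117.4 MPa

117.4


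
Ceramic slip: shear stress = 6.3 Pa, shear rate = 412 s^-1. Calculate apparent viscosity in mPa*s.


eta = tau/gamma * 1000 = 6.3/412 * 1000 = 15.3 mPa*s

15.3


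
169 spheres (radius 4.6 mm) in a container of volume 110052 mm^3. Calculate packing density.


V_sphere = 4/3*pi*4.6^3 = 407.7201 mm^3
Total V = 169*407.7201 = 68904.6969 mm^3
PD = 68904.6969 / 110052 = 0.626

0.626


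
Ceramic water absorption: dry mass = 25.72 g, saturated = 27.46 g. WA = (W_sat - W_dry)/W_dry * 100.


WA = (27.46 - 25.72) / 25.72 * 100 = 6.77%

6.77


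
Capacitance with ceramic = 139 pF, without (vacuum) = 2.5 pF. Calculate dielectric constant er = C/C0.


er = 139 / 2.5 = 55.6

55.6


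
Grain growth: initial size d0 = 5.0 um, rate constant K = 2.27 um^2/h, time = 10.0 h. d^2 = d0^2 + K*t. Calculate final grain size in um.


d^2 = 5.0^2 + 2.27*10.0 = 47.7
d = sqrt(47.7) = 6.91 um

6.91


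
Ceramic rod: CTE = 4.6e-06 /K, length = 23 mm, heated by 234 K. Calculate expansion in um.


dL = 4.6e-06 * 23 * 234 * 1000 = 24.757 um

24.757


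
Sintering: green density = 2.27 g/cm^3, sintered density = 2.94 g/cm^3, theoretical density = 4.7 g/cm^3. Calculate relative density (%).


Relative = 2.94 / 4.7 * 100 = 62.6%

62.6


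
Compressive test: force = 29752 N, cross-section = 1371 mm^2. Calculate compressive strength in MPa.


CS = 29752 / 1371 = 21.7 MPa

21.7


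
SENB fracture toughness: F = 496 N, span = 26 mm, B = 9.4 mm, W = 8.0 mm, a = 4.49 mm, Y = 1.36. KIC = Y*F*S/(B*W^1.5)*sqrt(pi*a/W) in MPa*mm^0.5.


KIC = 1.36*496*26/(9.4*8.0^1.5)*sqrt(pi*4.49/8.0) = 109.49

109.49


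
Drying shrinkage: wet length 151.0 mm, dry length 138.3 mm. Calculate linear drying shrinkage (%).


DS = (151.0 - 138.3) / 151.0 * 100 = 8.41%

8.41


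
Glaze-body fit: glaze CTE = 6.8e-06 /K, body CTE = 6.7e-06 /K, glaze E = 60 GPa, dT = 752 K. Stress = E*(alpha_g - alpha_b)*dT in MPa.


Stress = 60*1000*(6.8e-06 - 6.7e-06)*752 = 4.5 MPa

4.5


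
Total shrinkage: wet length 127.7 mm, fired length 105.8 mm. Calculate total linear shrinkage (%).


TS = (127.7 - 105.8) / 127.7 * 100 = 17.15%

17.15


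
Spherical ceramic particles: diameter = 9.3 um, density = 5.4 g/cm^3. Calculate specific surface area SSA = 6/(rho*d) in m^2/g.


SSA = 6 / (5.4 * 9.3) = 0.119 m^2/g

0.119


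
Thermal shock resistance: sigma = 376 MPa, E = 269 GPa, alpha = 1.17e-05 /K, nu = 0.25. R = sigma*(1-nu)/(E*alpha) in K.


R = 376*(1-0.25)/(269*1000*1.17e-05) = 90 K

90


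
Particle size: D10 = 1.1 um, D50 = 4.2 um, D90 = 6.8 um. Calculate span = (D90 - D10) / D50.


Span = (6.8 - 1.1) / 4.2 = 5.7 / 4.2 = 1.357

1.357


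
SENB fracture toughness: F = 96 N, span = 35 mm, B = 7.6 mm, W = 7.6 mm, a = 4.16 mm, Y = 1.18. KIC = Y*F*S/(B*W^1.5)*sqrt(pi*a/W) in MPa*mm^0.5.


KIC = 1.18*96*35/(7.6*7.6^1.5)*sqrt(pi*4.16/7.6) = 32.65

32.65


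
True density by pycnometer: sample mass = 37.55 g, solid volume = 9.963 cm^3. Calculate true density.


TD = 37.55 / 9.963 = 3.769 g/cm^3

3.769


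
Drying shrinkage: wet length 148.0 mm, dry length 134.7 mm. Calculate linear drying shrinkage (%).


DS = (148.0 - 134.7) / 148.0 * 100 = 8.99%

8.99


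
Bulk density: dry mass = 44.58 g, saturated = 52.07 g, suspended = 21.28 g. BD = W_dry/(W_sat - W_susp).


BD = 44.58 / (52.07 - 21.28) = 44.58 / 30.79 = 1.448 g/cm^3

1.448


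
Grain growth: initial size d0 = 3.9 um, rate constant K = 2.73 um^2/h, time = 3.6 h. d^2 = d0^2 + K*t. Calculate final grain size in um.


d^2 = 3.9^2 + 2.73*3.6 = 25.038
d = sqrt(25.038) = 5.0 um

5.0


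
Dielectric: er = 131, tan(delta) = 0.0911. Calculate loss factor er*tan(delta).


Loss = 131 * 0.0911 = 11.934

11.934


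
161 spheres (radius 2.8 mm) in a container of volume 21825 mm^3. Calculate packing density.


V_sphere = 4/3*pi*2.8^3 = 91.9523 mm^3
Total V = 161*91.9523 = 14804.3203 mm^3
PD = 14804.3203 / 21825 = 0.678

0.678


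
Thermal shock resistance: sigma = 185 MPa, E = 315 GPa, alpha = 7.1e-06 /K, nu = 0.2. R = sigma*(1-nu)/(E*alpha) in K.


R = 185*(1-0.2)/(315*1000*7.1e-06) = 66 K

66


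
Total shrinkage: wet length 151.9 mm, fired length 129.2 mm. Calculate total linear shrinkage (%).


TS = (151.9 - 129.2) / 151.9 * 100 = 14.94%

14.94


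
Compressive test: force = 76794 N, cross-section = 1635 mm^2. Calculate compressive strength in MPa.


CS = 76794 / 1635 = 47.0 MPa

47.0


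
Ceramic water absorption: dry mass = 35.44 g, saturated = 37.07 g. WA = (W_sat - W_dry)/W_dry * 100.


WA = (37.07 - 35.44) / 35.44 * 100 = 4.6%

4.6


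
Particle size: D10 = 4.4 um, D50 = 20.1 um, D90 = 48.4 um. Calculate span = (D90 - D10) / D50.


Span = (48.4 - 4.4) / 20.1 = 44.0 / 20.1 = 2.189

2.189


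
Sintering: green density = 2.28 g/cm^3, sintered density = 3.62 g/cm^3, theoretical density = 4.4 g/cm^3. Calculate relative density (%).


Relative = 3.62 / 4.4 * 100 = 82.3%

82.3


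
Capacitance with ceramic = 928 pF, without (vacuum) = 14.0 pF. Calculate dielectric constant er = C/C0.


er = 928 / 14.0 = 66.29

66.29


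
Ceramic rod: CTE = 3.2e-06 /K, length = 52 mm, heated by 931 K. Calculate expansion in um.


dL = 3.2e-06 * 52 * 931 * 1000 = 154.918 um

154.918


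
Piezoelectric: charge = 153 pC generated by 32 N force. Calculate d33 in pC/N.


d33 = 153 / 32 = 4.8 pC/N

4.8


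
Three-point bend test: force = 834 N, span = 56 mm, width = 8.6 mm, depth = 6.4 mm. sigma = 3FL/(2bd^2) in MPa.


sigma = 3*834*56/(2*8.6*6.4^2) = 198.9 MPa

198.9


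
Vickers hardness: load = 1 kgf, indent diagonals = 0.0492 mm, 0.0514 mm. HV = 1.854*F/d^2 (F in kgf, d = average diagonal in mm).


d_avg = (0.0492+0.0514)/2 = 0.0503 mm
HV = 1.854*1/0.0503^2 = 733

733


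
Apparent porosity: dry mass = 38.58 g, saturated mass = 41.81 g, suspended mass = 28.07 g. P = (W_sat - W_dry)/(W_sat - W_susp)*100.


P = (41.81 - 38.58) / (41.81 - 28.07) * 100 = 3.23 / 13.74 * 100 = 23.5%

23.5


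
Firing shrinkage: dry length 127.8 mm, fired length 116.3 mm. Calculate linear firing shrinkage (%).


FS = (127.8 - 116.3) / 127.8 * 100 = 9.0%

9.0


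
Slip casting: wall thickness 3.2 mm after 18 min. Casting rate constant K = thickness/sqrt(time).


K = 3.2 / sqrt(18) = 3.2 / 4.2426 = 0.754 mm/min^0.5

0.754


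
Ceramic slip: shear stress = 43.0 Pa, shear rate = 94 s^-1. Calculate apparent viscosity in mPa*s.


eta = tau/gamma * 1000 = 43.0/94 * 1000 = 457.4 mPa*s

457.4


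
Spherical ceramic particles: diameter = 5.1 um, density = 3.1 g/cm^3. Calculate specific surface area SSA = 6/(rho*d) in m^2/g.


SSA = 6 / (3.1 * 5.1) = 0.38 m^2/g

0.38


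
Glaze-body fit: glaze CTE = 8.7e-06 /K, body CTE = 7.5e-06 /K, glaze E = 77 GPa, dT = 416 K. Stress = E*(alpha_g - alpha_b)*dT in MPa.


Stress = 77*1000*(8.7e-06 - 7.5e-06)*416 = 38.4 MPa

38.4


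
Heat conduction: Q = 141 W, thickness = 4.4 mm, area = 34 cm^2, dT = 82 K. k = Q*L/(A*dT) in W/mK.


k = 141*4.4/1000/(34/10000*82) = 2.23 W/mK

2.23


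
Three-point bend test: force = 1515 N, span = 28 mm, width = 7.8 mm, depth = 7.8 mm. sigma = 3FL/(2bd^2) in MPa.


sigma = 3*1515*28/(2*7.8*7.8^2) = 134.1 MPa

134.1


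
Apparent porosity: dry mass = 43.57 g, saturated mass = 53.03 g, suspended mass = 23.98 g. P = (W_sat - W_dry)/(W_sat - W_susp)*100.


P = (53.03 - 43.57) / (53.03 - 23.98) * 100 = 9.46 / 29.05 * 100 = 32.6%

32.6


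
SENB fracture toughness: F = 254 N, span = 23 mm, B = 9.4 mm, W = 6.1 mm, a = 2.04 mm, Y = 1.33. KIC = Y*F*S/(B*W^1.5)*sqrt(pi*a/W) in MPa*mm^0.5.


KIC = 1.33*254*23/(9.4*6.1^1.5)*sqrt(pi*2.04/6.1) = 56.24

56.24


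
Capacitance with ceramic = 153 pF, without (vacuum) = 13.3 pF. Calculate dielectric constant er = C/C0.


er = 153 / 13.3 = 11.5

11.5


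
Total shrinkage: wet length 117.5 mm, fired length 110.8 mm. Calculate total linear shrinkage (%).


TS = (117.5 - 110.8) / 117.5 * 100 = 5.7%

5.7


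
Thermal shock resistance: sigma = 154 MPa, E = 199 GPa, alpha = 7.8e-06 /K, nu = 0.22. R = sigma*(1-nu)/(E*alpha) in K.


R = 154*(1-0.22)/(199*1000*7.8e-06) = 77 K

77


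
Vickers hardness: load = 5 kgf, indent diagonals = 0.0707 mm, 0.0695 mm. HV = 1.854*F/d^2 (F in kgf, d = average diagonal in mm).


d_avg = (0.0707+0.0695)/2 = 0.0701 mm
HV = 1.854*5/0.0701^2 = 1886

1886


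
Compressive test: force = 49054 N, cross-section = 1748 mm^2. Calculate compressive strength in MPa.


CS = 49054 / 1748 = 28.1 MPa

28.1


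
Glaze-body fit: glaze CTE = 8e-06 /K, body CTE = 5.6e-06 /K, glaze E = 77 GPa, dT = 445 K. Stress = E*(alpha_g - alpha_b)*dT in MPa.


Stress = 77*1000*(8e-06 - 5.6e-06)*445 = 82.2 MPa

82.2


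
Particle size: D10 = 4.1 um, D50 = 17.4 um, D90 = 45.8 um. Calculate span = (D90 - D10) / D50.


Span = (45.8 - 4.1) / 17.4 = 41.7 / 17.4 = 2.397

2.397


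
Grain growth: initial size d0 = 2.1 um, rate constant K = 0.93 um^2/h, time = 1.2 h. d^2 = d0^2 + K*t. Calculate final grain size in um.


d^2 = 2.1^2 + 0.93*1.2 = 5.526
d = sqrt(5.526) = 2.35 um

2.35


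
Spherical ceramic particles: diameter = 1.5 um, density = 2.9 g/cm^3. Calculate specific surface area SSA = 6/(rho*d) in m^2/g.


SSA = 6 / (2.9 * 1.5) = 1.379 m^2/g

1.379


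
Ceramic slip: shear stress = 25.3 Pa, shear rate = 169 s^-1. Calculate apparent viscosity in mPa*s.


eta = tau/gamma * 1000 = 25.3/169 * 1000 = 149.7 mPa*s

149.7


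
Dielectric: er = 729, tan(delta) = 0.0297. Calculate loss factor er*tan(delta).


Loss = 729 * 0.0297 = 21.651

21.651


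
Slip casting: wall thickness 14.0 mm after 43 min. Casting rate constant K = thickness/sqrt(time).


K = 14.0 / sqrt(43) = 14.0 / 6.5574 = 2.135 mm/min^0.5

2.135


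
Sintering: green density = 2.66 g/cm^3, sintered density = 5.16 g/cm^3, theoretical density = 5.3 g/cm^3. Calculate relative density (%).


Relative = 5.16 / 5.3 * 100 = 97.4%

97.4


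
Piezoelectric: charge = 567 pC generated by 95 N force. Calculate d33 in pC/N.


d33 = 567 / 95 = 6.0 pC/N

6.0


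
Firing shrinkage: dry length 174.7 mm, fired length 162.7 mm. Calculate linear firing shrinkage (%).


FS = (174.7 - 162.7) / 174.7 * 100 = 6.87%

6.87


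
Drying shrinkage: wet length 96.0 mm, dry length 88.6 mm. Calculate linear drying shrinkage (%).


DS = (96.0 - 88.6) / 96.0 * 100 = 7.71%

7.71


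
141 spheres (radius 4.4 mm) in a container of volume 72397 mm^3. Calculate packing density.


V_sphere = 4/3*pi*4.4^3 = 356.8179 mm^3
Total V = 141*356.8179 = 50311.3239 mm^3
PD = 50311.3239 / 72397 = 0.695

0.695


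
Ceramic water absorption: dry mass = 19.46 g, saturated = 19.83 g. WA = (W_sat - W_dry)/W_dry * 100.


WA = (19.83 - 19.46) / 19.46 * 100 = 1.9%

1.9


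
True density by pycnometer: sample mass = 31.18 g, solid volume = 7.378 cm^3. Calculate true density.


TD = 31.18 / 7.378 = 4.226 g/cm^3

4.226


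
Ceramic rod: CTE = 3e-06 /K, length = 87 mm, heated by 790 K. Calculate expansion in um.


dL = 3e-06 * 87 * 790 * 1000 = 206.19 um

206.19


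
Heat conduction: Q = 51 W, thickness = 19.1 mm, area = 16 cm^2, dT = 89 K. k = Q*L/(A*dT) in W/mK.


k = 51*19.1/1000/(16/10000*89) = 6.84 W/mK

6.84


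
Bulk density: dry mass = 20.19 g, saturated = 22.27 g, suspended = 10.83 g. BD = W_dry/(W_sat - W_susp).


BD = 20.19 / (22.27 - 10.83) = 20.19 / 11.44 = 1.765 g/cm^3

1.765


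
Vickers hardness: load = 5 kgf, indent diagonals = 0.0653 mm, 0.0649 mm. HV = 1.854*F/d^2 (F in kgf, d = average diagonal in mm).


d_avg = (0.0653+0.0649)/2 = 0.0651 mm
HV = 1.854*5/0.0651^2 = 2187

2187


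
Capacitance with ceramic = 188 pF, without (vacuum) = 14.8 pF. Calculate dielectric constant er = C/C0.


er = 188 / 14.8 = 12.7

12.7


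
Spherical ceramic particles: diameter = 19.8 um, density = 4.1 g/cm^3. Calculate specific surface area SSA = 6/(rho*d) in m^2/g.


SSA = 6 / (4.1 * 19.8) = 0.074 m^2/g

0.074


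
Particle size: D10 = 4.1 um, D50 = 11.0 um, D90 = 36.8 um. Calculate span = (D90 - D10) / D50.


Span = (36.8 - 4.1) / 11.0 = 32.7 / 11.0 = 2.973

2.973


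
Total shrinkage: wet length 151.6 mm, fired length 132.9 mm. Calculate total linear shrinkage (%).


TS = (151.6 - 132.9) / 151.6 * 100 = 12.34%

12.34


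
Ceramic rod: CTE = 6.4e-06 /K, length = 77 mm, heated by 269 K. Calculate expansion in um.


dL = 6.4e-06 * 77 * 269 * 1000 = 132.563 um

132.563


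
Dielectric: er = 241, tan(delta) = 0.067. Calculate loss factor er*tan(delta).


Loss = 241 * 0.067 = 16.147

16.147


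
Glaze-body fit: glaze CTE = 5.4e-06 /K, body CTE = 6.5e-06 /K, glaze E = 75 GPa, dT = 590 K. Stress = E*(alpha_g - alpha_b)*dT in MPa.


Stress = 75*1000*(5.4e-06 - 6.5e-06)*590 = -48.7 MPa

-48.7


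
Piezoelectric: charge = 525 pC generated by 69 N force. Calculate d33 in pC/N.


d33 = 525 / 69 = 7.6 pC/N

7.6


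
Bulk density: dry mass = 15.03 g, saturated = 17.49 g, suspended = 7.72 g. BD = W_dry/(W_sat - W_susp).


BD = 15.03 / (17.49 - 7.72) = 15.03 / 9.77 = 1.538 g/cm^3

1.538


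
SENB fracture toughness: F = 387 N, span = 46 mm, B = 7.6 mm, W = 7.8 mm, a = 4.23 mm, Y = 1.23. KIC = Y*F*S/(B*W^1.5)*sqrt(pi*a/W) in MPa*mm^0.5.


KIC = 1.23*387*46/(7.6*7.8^1.5)*sqrt(pi*4.23/7.8) = 172.63

172.63


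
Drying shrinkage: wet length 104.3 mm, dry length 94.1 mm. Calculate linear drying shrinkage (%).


DS = (104.3 - 94.1) / 104.3 * 100 = 9.78%

9.78


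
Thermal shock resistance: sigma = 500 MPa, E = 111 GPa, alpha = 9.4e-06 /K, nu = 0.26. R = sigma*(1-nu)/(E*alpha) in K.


R = 500*(1-0.26)/(111*1000*9.4e-06) = 355 K

355


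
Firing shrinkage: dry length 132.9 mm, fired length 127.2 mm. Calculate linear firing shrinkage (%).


FS = (132.9 - 127.2) / 132.9 * 100 = 4.29%

4.29


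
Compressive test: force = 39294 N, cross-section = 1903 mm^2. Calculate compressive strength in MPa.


CS = 39294 / 1903 = 20.6 MPa

20.6


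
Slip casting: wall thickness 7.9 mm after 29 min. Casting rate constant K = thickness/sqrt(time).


K = 7.9 / sqrt(29) = 7.9 / 5.3852 = 1.467 mm/min^0.5

1.467


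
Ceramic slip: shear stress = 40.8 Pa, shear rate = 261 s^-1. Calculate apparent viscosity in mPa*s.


eta = tau/gamma * 1000 = 40.8/261 * 1000 = 156.3 mPa*s

156.3


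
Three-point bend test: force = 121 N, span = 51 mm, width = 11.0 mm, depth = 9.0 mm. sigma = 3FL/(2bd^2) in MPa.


sigma = 3*121*51/(2*11.0*9.0^2) = 10.4 MPa

10.4


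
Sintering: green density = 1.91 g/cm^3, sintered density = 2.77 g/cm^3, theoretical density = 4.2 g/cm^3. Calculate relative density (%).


Relative = 2.77 / 4.2 * 100 = 66.0%

66.0


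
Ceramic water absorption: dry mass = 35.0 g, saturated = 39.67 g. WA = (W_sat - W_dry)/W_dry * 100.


WA = (39.67 - 35.0) / 35.0 * 100 = 13.34%

13.34


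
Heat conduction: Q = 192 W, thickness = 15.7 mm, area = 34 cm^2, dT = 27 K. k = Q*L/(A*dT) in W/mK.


k = 192*15.7/1000/(34/10000*27) = 32.84 W/mK

32.84


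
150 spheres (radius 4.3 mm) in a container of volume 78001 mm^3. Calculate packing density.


V_sphere = 4/3*pi*4.3^3 = 333.0381 mm^3
Total V = 150*333.0381 = 49955.715 mm^3
PD = 49955.715 / 78001 = 0.64

0.64


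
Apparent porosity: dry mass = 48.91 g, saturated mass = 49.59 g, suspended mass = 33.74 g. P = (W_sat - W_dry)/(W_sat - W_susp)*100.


P = (49.59 - 48.91) / (49.59 - 33.74) * 100 = 0.68 / 15.85 * 100 = 4.3%

4.3


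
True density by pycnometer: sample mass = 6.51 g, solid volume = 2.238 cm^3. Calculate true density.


TD = 6.51 / 2.238 = 2.909 g/cm^3

2.909


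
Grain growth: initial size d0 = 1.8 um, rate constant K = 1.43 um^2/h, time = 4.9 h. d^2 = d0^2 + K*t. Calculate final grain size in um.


d^2 = 1.8^2 + 1.43*4.9 = 10.247
d = sqrt(10.247) = 3.2 um

3.2


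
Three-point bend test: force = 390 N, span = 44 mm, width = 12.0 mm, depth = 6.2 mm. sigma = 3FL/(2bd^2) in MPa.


sigma = 3*390*44/(2*12.0*6.2^2) = 55.8 MPa

55.8


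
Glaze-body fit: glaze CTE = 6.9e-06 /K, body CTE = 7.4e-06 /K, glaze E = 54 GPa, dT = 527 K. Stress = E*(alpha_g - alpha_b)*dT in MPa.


Stress = 54*1000*(6.9e-06 - 7.4e-06)*527 = -14.2 MPa

-14.2


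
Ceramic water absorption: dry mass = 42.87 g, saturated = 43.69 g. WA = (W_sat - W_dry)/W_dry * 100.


WA = (43.69 - 42.87) / 42.87 * 100 = 1.91%

1.91


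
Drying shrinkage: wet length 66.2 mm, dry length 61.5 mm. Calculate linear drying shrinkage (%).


DS = (66.2 - 61.5) / 66.2 * 100 = 7.1%

7.1


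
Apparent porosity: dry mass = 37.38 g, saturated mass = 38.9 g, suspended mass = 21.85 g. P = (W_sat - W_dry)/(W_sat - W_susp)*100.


P = (38.9 - 37.38) / (38.9 - 21.85) * 100 = 1.52 / 17.05 * 100 = 8.9%

8.9


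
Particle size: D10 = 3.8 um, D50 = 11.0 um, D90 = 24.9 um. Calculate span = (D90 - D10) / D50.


Span = (24.9 - 3.8) / 11.0 = 21.1 / 11.0 = 1.918

1.918


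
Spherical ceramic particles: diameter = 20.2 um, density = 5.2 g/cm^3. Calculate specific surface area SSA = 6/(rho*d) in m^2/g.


SSA = 6 / (5.2 * 20.2) = 0.057 m^2/g

0.057


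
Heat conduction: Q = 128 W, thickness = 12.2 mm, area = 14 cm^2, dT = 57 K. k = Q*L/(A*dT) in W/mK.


k = 128*12.2/1000/(14/10000*57) = 19.57 W/mK

19.57


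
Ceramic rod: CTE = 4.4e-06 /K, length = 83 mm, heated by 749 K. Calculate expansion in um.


dL = 4.4e-06 * 83 * 749 * 1000 = 273.535 um

273.535


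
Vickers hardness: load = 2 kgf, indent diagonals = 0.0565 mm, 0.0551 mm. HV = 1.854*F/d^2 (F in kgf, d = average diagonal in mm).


d_avg = (0.0565+0.0551)/2 = 0.0558 mm
HV = 1.854*2/0.0558^2 = 1191

1191


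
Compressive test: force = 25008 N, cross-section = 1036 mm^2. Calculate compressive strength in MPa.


CS = 25008 / 1036 = 24.1 MPa

24.1


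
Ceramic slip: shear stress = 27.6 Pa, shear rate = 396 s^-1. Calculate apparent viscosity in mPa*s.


eta = tau/gamma * 1000 = 27.6/396 * 1000 = 69.7 mPa*s

69.7


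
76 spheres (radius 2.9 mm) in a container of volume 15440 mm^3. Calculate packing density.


V_sphere = 4/3*pi*2.9^3 = 102.1604 mm^3
Total V = 76*102.1604 = 7764.1904 mm^3
PD = 7764.1904 / 15440 = 0.503

0.503


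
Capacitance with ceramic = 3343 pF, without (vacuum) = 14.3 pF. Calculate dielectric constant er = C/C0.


er = 3343 / 14.3 = 233.78

233.78


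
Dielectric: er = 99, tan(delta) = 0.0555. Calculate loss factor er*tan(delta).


Loss = 99 * 0.0555 = 5.495

5.495


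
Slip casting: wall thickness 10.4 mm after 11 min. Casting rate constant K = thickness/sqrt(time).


K = 10.4 / sqrt(11) = 10.4 / 3.3166 = 3.136 mm/min^0.5

3.136


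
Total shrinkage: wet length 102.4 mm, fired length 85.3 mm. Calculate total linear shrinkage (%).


TS = (102.4 - 85.3) / 102.4 * 100 = 16.7%

16.7


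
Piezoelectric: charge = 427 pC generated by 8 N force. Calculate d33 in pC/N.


d33 = 427 / 8 = 53.4 pC/N

53.4


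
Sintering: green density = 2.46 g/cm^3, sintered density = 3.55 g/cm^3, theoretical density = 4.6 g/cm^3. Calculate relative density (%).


Relative = 3.55 / 4.6 * 100 = 77.2%

77.2


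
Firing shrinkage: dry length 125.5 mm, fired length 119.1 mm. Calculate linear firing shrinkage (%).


FS = (125.5 - 119.1) / 125.5 * 100 = 5.1%

5.1


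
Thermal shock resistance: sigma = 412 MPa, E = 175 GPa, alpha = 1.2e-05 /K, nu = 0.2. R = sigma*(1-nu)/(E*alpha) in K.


R = 412*(1-0.2)/(175*1000*1.2e-05) = 157 K

157


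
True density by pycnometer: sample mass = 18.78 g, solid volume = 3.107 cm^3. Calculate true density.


TD = 18.78 / 3.107 = 6.044 g/cm^3

6.044


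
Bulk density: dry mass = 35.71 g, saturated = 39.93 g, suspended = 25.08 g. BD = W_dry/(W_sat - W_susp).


BD = 35.71 / (39.93 - 25.08) = 35.71 / 14.85 = 2.405 g/cm^3

2.405


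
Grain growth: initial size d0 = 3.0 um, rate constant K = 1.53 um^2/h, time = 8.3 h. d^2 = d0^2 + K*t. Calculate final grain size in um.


d^2 = 3.0^2 + 1.53*8.3 = 21.699
d = sqrt(21.699) = 4.66 um

4.66


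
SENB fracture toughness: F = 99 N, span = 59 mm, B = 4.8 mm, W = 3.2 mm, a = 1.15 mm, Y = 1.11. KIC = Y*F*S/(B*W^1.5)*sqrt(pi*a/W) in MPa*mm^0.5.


KIC = 1.11*99*59/(4.8*3.2^1.5)*sqrt(pi*1.15/3.2) = 250.72

250.72


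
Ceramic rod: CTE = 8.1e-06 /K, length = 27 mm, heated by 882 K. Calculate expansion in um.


dL = 8.1e-06 * 27 * 882 * 1000 = 192.893 um

192.893


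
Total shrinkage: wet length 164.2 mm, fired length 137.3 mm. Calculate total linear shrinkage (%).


TS = (164.2 - 137.3) / 164.2 * 100 = 16.38%

16.38


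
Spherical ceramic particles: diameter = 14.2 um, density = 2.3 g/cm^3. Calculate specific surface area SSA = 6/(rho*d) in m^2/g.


SSA = 6 / (2.3 * 14.2) = 0.184 m^2/g

0.184


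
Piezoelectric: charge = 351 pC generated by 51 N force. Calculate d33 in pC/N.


d33 = 351 / 51 = 6.9 pC/N

6.9


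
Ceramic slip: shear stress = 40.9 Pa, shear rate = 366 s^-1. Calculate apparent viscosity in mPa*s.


eta = tau/gamma * 1000 = 40.9/366 * 1000 = 111.7 mPa*s

111.7


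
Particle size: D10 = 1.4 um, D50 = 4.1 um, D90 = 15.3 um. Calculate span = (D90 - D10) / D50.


Span = (15.3 - 1.4) / 4.1 = 13.9 / 4.1 = 3.39

3.39


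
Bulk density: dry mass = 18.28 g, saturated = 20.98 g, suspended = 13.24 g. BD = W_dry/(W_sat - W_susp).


BD = 18.28 / (20.98 - 13.24) = 18.28 / 7.74 = 2.362 g/cm^3

2.362


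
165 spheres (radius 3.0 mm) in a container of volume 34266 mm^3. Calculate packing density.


V_sphere = 4/3*pi*3.0^3 = 113.0973 mm^3
Total V = 165*113.0973 = 18661.0545 mm^3
PD = 18661.0545 / 34266 = 0.545

0.545


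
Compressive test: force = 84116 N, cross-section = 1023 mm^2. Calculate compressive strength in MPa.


CS = 84116 / 1023 = 82.2 MPa

82.2


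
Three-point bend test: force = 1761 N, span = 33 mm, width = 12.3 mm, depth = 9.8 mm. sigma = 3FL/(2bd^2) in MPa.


sigma = 3*1761*33/(2*12.3*9.8^2) = 73.8 MPa

73.8


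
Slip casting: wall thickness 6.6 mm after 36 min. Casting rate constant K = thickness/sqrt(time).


K = 6.6 / sqrt(36) = 6.6 / 6.0 = 1.1 mm/min^0.5

1.1


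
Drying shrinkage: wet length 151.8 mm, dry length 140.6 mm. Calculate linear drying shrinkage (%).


DS = (151.8 - 140.6) / 151.8 * 100 = 7.38%

7.38


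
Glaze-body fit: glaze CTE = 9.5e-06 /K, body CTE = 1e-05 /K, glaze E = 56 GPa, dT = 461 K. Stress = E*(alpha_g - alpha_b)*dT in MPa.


Stress = 56*1000*(9.5e-06 - 1e-05)*461 = -12.9 MPa

-12.9


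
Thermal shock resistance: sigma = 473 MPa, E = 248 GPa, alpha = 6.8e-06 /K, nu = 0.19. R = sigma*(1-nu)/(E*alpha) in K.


R = 473*(1-0.19)/(248*1000*6.8e-06) = 227 K

227


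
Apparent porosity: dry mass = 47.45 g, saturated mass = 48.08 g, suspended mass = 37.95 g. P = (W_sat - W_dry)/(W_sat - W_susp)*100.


P = (48.08 - 47.45) / (48.08 - 37.95) * 100 = 0.63 / 10.13 * 100 = 6.2%

6.2


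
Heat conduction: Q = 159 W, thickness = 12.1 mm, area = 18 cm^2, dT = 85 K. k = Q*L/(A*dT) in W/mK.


k = 159*12.1/1000/(18/10000*85) = 12.57 W/mK

12.57


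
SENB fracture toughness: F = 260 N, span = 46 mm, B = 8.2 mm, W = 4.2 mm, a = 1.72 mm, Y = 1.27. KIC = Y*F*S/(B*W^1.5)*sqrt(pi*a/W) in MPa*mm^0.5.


KIC = 1.27*260*46/(8.2*4.2^1.5)*sqrt(pi*1.72/4.2) = 244.1

244.1


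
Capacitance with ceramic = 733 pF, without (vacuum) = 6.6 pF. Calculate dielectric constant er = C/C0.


er = 733 / 6.6 = 111.06

111.06


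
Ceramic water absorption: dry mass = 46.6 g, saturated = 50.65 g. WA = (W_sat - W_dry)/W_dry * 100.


WA = (50.65 - 46.6) / 46.6 * 100 = 8.69%

8.69


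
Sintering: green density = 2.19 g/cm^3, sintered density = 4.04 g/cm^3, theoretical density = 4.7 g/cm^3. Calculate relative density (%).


Relative = 4.04 / 4.7 * 100 = 86.0%

86.0


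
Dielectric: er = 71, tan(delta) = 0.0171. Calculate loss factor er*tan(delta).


Loss = 71 * 0.0171 = 1.214

1.214


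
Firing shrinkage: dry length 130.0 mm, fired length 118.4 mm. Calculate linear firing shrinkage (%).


FS = (130.0 - 118.4) / 130.0 * 100 = 8.92%

8.92


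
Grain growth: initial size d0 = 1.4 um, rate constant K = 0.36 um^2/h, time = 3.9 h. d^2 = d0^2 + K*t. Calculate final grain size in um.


d^2 = 1.4^2 + 0.36*3.9 = 3.364
d = sqrt(3.364) = 1.83 um

1.83


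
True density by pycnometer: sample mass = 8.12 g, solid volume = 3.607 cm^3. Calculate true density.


TD = 8.12 / 3.607 = 2.251 g/cm^3

2.251


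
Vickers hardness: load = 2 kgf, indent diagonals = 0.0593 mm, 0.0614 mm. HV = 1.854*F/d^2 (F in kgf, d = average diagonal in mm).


d_avg = (0.0593+0.0614)/2 = 0.06035 mm
HV = 1.854*2/0.06035^2 = 1018

1018


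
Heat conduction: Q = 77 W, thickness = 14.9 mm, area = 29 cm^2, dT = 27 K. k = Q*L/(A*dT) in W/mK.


k = 77*14.9/1000/(29/10000*27) = 14.65 W/mK

14.65


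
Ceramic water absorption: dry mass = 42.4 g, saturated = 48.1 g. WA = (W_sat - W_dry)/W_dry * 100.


WA = (48.1 - 42.4) / 42.4 * 100 = 13.44%

13.44


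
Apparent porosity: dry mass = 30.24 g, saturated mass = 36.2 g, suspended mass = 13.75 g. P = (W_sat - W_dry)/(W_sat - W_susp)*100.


P = (36.2 - 30.24) / (36.2 - 13.75) * 100 = 5.96 / 22.45 * 100 = 26.5%

26.5


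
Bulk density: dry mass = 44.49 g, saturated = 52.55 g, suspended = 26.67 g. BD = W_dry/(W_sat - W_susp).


BD = 44.49 / (52.55 - 26.67) = 44.49 / 25.88 = 1.719 g/cm^3

1.719


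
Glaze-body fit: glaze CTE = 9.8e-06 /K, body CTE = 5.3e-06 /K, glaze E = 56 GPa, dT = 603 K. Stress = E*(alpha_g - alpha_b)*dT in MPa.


Stress = 56*1000*(9.8e-06 - 5.3e-06)*603 = 152.0 MPa

152.0


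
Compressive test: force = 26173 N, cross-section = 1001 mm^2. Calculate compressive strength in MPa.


CS = 26173 / 1001 = 26.1 MPa

26.1


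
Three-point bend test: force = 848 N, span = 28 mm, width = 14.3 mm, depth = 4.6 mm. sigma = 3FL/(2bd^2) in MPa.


sigma = 3*848*28/(2*14.3*4.6^2) = 117.7 MPa

117.7


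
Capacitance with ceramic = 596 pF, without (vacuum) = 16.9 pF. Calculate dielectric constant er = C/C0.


er = 596 / 16.9 = 35.27

35.27


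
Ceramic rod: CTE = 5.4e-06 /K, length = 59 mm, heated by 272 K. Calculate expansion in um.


dL = 5.4e-06 * 59 * 272 * 1000 = 86.659 um

86.659


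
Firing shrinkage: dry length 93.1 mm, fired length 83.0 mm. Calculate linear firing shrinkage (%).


FS = (93.1 - 83.0) / 93.1 * 100 = 10.85%

10.85


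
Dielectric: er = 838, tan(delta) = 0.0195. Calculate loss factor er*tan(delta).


Loss = 838 * 0.0195 = 16.341

16.341


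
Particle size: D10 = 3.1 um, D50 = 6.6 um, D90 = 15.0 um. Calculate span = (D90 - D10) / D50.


Span = (15.0 - 3.1) / 6.6 = 11.9 / 6.6 = 1.803

1.803


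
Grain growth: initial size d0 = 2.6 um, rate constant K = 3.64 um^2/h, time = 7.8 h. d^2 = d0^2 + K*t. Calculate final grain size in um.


d^2 = 2.6^2 + 3.64*7.8 = 35.152
d = sqrt(35.152) = 5.93 um

5.93


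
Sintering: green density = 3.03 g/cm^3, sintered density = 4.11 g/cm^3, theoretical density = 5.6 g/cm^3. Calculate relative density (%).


Relative = 4.11 / 5.6 * 100 = 73.4%

73.4


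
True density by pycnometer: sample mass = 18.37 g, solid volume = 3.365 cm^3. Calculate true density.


TD = 18.37 / 3.365 = 5.459 g/cm^3

5.459


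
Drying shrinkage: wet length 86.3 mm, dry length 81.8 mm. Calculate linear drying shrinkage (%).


DS = (86.3 - 81.8) / 86.3 * 100 = 5.21%

5.21


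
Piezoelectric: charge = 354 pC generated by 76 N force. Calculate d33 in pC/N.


d33 = 354 / 76 = 4.7 pC/N

4.7


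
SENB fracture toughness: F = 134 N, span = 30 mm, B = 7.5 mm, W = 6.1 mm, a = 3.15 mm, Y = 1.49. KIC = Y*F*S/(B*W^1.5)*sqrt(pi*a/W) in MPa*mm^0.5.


KIC = 1.49*134*30/(7.5*6.1^1.5)*sqrt(pi*3.15/6.1) = 67.52

67.52


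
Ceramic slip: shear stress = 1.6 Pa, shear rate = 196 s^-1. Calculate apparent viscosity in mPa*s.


eta = tau/gamma * 1000 = 1.6/196 * 1000 = 8.2 mPa*s

8.2


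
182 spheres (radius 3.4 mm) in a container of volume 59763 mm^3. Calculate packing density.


V_sphere = 4/3*pi*3.4^3 = 164.6362 mm^3
Total V = 182*164.6362 = 29963.7884 mm^3
PD = 29963.7884 / 59763 = 0.501

0.501


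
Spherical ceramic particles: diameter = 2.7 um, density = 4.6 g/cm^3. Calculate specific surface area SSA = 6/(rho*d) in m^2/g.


SSA = 6 / (4.6 * 2.7) = 0.483 m^2/g

0.483


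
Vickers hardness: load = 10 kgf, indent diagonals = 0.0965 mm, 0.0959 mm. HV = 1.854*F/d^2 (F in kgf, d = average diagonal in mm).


d_avg = (0.0965+0.0959)/2 = 0.0962 mm
HV = 1.854*10/0.0962^2 = 2003

2003


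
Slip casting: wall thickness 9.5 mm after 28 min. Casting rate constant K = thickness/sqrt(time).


K = 9.5 / sqrt(28) = 9.5 / 5.2915 = 1.795 mm/min^0.5

1.795


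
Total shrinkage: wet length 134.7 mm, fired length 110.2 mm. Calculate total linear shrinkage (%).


TS = (134.7 - 110.2) / 134.7 * 100 = 18.19%

18.19


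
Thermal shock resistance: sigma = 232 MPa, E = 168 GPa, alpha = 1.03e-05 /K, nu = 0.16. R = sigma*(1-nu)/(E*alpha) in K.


R = 232*(1-0.16)/(168*1000*1.03e-05) = 113 K

113


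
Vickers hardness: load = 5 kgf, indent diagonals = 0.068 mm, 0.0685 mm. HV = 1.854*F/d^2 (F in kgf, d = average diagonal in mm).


d_avg = (0.068+0.0685)/2 = 0.06825 mm
HV = 1.854*5/0.06825^2 = 1990

1990


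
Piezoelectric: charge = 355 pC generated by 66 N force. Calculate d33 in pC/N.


d33 = 355 / 66 = 5.4 pC/N

5.4


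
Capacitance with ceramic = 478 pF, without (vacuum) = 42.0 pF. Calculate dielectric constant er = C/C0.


er = 478 / 42.0 = 11.38

11.38


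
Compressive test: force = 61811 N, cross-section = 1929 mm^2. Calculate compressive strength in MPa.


CS = 61811 / 1929 = 32.0 MPa

32.0


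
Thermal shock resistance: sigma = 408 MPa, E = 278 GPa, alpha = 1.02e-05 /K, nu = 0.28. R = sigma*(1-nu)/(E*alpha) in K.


R = 408*(1-0.28)/(278*1000*1.02e-05) = 104 K

104


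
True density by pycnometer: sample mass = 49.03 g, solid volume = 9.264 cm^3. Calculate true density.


TD = 49.03 / 9.264 = 5.293 g/cm^3

5.293


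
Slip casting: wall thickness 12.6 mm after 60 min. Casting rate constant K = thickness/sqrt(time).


K = 12.6 / sqrt(60) = 12.6 / 7.746 = 1.627 mm/min^0.5

1.627


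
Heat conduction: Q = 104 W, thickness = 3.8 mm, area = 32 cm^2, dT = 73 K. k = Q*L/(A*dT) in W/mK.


k = 104*3.8/1000/(32/10000*73) = 1.69 W/mK

1.69


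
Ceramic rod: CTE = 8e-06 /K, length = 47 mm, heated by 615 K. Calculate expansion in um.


dL = 8e-06 * 47 * 615 * 1000 = 231.24 um

231.24


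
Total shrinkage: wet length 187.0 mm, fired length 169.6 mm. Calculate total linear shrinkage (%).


TS = (187.0 - 169.6) / 187.0 * 100 = 9.3%

9.3


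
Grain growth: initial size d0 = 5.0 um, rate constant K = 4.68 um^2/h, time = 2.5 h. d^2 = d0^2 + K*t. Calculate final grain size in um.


d^2 = 5.0^2 + 4.68*2.5 = 36.7
d = sqrt(36.7) = 6.06 um

6.06


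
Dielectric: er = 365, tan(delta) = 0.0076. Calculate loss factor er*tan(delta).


Loss = 365 * 0.0076 = 2.774

2.774


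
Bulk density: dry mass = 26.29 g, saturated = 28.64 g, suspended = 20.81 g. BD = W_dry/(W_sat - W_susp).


BD = 26.29 / (28.64 - 20.81) = 26.29 / 7.83 = 3.358 g/cm^3

3.358


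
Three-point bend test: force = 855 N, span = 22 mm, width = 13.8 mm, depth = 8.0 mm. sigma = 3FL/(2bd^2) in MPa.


sigma = 3*855*22/(2*13.8*8.0^2) = 31.9 MPa

31.9


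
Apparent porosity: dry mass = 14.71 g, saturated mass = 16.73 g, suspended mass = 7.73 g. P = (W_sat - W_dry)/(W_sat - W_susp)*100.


P = (16.73 - 14.71) / (16.73 - 7.73) * 100 = 2.02 / 9.0 * 100 = 22.4%

22.4


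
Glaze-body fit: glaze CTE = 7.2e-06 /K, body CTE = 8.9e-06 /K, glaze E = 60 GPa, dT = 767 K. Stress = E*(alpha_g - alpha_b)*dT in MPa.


Stress = 60*1000*(7.2e-06 - 8.9e-06)*767 = -78.2 MPa

-78.2


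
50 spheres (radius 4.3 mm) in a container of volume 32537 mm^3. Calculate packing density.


V_sphere = 4/3*pi*4.3^3 = 333.0381 mm^3
Total V = 50*333.0381 = 16651.905 mm^3
PD = 16651.905 / 32537 = 0.512

0.512


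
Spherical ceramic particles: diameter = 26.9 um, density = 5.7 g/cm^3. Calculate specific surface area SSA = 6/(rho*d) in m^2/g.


SSA = 6 / (5.7 * 26.9) = 0.039 m^2/g

0.039


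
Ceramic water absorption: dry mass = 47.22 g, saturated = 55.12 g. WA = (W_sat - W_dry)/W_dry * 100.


WA = (55.12 - 47.22) / 47.22 * 100 = 16.73%

16.73


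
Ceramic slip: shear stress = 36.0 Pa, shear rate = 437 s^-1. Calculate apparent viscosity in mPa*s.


eta = tau/gamma * 1000 = 36.0/437 * 1000 = 82.4 mPa*s

82.4


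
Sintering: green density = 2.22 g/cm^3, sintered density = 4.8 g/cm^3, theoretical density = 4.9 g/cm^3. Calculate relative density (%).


Relative = 4.8 / 4.9 * 100 = 98.0%

98.0


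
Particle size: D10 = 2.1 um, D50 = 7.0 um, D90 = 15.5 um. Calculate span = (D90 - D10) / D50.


Span = (15.5 - 2.1) / 7.0 = 13.4 / 7.0 = 1.914

1.914


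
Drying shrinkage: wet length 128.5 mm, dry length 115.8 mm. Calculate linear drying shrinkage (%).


DS = (128.5 - 115.8) / 128.5 * 100 = 9.88%

9.88


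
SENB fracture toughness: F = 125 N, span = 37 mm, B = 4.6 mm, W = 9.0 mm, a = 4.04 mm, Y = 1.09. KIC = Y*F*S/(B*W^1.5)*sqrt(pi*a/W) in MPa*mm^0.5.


KIC = 1.09*125*37/(4.6*9.0^1.5)*sqrt(pi*4.04/9.0) = 48.2

48.2
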